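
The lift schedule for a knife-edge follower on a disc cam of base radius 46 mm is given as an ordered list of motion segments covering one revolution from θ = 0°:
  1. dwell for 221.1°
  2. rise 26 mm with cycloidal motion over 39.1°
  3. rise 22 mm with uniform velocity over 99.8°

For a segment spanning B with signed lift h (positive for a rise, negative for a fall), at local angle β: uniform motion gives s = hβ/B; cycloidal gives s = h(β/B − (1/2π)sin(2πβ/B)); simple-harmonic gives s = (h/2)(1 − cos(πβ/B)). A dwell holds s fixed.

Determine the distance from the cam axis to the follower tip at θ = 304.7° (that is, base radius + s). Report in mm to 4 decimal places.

seg 1 [0°–221.1°] dwell: s stays 0.0000
seg 2 [221.1°–260.2°] cycloidal, h=26: full span → s += 26 → s = 26.0000
seg 3 [260.2°–360°] uniform, h=22: θ=304.7° here. β=44.5, B=99.8. 22·44.5/99.8 = 9.8096 → s = 35.8096
radial distance = base radius + s = 46 + 35.8096 = 81.8096

81.8096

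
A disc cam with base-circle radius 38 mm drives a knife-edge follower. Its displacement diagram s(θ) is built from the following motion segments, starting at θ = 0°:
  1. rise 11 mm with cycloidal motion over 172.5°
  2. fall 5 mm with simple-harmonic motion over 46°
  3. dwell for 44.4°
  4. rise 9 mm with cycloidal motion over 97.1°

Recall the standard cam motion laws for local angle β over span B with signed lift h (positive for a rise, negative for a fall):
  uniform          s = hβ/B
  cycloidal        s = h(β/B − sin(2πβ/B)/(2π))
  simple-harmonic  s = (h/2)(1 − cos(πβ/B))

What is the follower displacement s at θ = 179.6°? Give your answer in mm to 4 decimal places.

seg 1 [0°–172.5°] cycloidal, h=11: full span → s += 11 → s = 11.0000
seg 2 [172.5°–218.5°] simple-harmonic, h=-5: θ=179.6° here. β=7.1, B=46. -5/2·(1 − cos(π·0.1543)) = -0.2882 → s = 10.7118

10.7118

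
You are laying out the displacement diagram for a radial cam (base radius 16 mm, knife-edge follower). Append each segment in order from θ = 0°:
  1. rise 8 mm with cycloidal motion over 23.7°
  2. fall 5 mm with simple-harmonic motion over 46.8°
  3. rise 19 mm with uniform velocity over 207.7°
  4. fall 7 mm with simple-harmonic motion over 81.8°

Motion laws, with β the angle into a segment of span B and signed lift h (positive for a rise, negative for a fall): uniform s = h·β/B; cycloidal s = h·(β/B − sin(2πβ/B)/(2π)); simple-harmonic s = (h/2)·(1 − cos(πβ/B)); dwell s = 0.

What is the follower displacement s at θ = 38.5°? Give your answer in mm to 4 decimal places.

seg 1 [0°–23.7°] cycloidal, h=8: full span → s += 8 → s = 8.0000
seg 2 [23.7°–70.5°] simple-harmonic, h=-5: θ=38.5° here. β=14.8, B=46.8. -5/2·(1 − cos(π·0.3162)) = -1.1356 → s = 6.8644

6.8644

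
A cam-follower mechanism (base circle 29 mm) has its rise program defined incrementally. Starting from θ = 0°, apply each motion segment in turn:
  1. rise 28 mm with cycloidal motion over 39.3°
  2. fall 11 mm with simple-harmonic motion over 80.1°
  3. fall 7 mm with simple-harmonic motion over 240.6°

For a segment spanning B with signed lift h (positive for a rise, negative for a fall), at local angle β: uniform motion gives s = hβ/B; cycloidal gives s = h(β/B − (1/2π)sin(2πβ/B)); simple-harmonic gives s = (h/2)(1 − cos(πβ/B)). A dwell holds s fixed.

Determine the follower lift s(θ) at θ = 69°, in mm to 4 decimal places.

seg 1 [0°–39.3°] cycloidal, h=28: full span → s += 28 → s = 28.0000
seg 2 [39.3°–119.4°] simple-harmonic, h=-11: θ=69° here. β=29.7, B=80.1. -11/2·(1 − cos(π·0.3708)) = -3.3282 → s = 24.6718

24.6718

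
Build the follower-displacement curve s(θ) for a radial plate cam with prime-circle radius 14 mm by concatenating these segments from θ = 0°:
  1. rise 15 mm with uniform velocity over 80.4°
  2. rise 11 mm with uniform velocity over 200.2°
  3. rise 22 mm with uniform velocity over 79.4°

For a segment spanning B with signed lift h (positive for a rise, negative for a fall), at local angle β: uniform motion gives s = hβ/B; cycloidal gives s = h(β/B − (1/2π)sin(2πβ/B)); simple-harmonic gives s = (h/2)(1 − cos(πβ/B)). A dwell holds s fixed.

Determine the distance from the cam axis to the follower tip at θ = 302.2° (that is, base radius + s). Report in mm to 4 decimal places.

seg 1 [0°–80.4°] uniform, h=15: full span → s += 15 → s = 15.0000
seg 2 [80.4°–280.6°] uniform, h=11: full span → s += 11 → s = 26.0000
seg 3 [280.6°–360°] uniform, h=22: θ=302.2° here. β=21.6, B=79.4. 22·21.6/79.4 = 5.9849 → s = 31.9849
radial distance = base radius + s = 14 + 31.9849 = 45.9849

45.9849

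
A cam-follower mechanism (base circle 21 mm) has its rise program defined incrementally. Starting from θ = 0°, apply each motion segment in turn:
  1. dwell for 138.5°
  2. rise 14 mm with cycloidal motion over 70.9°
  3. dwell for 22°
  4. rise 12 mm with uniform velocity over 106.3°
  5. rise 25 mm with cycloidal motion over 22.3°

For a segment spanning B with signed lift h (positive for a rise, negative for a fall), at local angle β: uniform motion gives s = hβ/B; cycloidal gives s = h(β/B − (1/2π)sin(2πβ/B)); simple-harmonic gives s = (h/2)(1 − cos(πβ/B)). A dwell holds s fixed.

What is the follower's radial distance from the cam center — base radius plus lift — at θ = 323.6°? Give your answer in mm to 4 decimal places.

seg 1 [0°–138.5°] dwell: s stays 0.0000
seg 2 [138.5°–209.4°] cycloidal, h=14: full span → s += 14 → s = 14.0000
seg 3 [209.4°–231.4°] dwell: s stays 14.0000
seg 4 [231.4°–337.7°] uniform, h=12: θ=323.6° here. β=92.2, B=106.3. 12·92.2/106.3 = 10.4083 → s = 24.4083
radial distance = base radius + s = 21 + 24.4083 = 45.4083

45.4083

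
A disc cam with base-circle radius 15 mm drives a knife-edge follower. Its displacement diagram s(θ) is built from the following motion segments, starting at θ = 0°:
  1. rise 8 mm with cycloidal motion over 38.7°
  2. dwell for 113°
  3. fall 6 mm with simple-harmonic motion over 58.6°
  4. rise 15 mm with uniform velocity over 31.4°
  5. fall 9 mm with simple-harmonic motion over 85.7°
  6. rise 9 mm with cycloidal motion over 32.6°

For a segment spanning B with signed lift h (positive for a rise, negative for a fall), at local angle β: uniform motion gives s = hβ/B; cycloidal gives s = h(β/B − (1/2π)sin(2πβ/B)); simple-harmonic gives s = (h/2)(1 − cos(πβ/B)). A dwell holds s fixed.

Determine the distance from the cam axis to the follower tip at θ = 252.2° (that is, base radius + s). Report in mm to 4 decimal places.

seg 1 [0°–38.7°] cycloidal, h=8: full span → s += 8 → s = 8.0000
seg 2 [38.7°–151.7°] dwell: s stays 8.0000
seg 3 [151.7°–210.3°] simple-harmonic, h=-6: full span → s += -6 → s = 2.0000
seg 4 [210.3°–241.7°] uniform, h=15: full span → s += 15 → s = 17.0000
seg 5 [241.7°–327.4°] simple-harmonic, h=-9: θ=252.2° here. β=10.5, B=85.7. -9/2·(1 − cos(π·0.1225)) = -0.3293 → s = 16.6707
radial distance = base radius + s = 15 + 16.6707 = 31.6707

31.6707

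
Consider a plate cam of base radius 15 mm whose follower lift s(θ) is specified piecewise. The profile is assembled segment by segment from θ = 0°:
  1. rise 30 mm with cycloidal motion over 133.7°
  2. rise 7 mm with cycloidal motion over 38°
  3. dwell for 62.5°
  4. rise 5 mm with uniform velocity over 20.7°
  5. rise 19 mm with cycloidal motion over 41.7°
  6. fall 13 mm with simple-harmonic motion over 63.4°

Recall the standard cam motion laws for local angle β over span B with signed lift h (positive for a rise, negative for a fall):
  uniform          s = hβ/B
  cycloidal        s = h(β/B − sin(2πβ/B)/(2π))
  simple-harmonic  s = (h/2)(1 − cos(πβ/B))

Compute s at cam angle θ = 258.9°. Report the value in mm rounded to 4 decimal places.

seg 1 [0°–133.7°] cycloidal, h=30: full span → s += 30 → s = 30.0000
seg 2 [133.7°–171.7°] cycloidal, h=7: full span → s += 7 → s = 37.0000
seg 3 [171.7°–234.2°] dwell: s stays 37.0000
seg 4 [234.2°–254.9°] uniform, h=5: full span → s += 5 → s = 42.0000
seg 5 [254.9°–296.6°] cycloidal, h=19: θ=258.9° here. β=4, B=41.7. 19·(0.0959 − sin(2π·0.0959)/(2π)) = 0.1084 → s = 42.1084

42.1084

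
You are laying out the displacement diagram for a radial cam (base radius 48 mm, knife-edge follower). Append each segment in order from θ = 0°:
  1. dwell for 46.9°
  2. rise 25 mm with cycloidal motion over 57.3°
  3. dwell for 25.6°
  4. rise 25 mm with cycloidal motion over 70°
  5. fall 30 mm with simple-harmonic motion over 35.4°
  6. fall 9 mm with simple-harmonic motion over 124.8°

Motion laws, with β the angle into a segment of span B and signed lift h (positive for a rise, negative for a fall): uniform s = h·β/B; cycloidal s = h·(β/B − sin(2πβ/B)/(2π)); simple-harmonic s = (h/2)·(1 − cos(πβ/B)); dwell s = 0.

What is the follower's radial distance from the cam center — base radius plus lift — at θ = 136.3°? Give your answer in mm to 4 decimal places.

seg 1 [0°–46.9°] dwell: s stays 0.0000
seg 2 [46.9°–104.2°] cycloidal, h=25: full span → s += 25 → s = 25.0000
seg 3 [104.2°–129.8°] dwell: s stays 25.0000
seg 4 [129.8°–199.8°] cycloidal, h=25: θ=136.3° here. β=6.5, B=70. 25·(0.0929 − sin(2π·0.0929)/(2π)) = 0.1295 → s = 25.1295
radial distance = base radius + s = 48 + 25.1295 = 73.1295

73.1295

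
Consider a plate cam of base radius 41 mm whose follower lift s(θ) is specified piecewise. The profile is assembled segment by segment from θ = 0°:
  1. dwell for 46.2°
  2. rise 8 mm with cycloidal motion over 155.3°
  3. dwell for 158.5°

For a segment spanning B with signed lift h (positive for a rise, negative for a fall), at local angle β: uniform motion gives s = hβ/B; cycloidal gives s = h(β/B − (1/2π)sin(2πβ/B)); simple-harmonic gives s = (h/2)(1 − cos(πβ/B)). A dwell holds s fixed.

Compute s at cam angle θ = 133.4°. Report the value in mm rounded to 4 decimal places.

seg 1 [0°–46.2°] dwell: s stays 0.0000
seg 2 [46.2°–201.5°] cycloidal, h=8: θ=133.4° here. β=87.2, B=155.3. 8·(0.5615 − sin(2π·0.5615)/(2π)) = 4.9718 → s = 4.9718

4.9718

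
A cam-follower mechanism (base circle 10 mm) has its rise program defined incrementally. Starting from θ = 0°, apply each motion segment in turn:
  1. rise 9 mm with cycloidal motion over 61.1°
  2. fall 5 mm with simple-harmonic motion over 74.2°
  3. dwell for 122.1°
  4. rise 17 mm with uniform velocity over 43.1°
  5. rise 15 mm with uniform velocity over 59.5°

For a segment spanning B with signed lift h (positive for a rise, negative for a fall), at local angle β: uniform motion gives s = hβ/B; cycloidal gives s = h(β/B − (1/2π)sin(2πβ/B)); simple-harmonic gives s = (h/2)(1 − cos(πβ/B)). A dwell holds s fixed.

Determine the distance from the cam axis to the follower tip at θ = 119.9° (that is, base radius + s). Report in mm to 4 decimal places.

seg 1 [0°–61.1°] cycloidal, h=9: full span → s += 9 → s = 9.0000
seg 2 [61.1°–135.3°] simple-harmonic, h=-5: θ=119.9° here. β=58.8, B=74.2. -5/2·(1 − cos(π·0.7925)) = -4.4871 → s = 4.5129
radial distance = base radius + s = 10 + 4.5129 = 14.5129

14.5129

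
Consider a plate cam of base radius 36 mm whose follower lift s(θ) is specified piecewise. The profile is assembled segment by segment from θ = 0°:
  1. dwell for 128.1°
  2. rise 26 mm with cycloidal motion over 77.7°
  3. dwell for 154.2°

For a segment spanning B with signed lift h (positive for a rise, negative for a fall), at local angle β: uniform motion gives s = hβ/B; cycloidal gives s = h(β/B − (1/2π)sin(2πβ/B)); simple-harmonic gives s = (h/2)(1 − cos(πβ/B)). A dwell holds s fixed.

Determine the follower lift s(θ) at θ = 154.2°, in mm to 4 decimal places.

seg 1 [0°–128.1°] dwell: s stays 0.0000
seg 2 [128.1°–205.8°] cycloidal, h=26: θ=154.2° here. β=26.1, B=77.7. 26·(0.3359 − sin(2π·0.3359)/(2π)) = 5.1839 → s = 5.1839

5.1839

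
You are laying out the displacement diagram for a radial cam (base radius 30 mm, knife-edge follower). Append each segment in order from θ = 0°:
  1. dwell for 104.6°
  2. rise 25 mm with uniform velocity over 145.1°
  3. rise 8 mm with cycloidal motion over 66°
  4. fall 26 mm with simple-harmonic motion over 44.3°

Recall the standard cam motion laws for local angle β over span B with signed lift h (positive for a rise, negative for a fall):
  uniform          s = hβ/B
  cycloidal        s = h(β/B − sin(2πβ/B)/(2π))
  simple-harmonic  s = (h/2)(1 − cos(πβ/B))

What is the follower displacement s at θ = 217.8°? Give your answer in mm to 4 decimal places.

seg 1 [0°–104.6°] dwell: s stays 0.0000
seg 2 [104.6°–249.7°] uniform, h=25: θ=217.8° here. β=113.2, B=145.1. 25·113.2/145.1 = 19.5038 → s = 19.5038

19.5038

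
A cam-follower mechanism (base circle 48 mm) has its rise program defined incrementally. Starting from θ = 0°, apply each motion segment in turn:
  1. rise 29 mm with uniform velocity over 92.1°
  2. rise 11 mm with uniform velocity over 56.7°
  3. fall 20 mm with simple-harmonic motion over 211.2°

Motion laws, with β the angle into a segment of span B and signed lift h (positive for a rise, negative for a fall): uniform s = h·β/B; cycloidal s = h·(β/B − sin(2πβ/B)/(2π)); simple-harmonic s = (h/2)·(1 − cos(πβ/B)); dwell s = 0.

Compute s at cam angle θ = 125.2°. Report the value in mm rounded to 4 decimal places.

seg 1 [0°–92.1°] uniform, h=29: full span → s += 29 → s = 29.0000
seg 2 [92.1°–148.8°] uniform, h=11: θ=125.2° here. β=33.1, B=56.7. 11·33.1/56.7 = 6.4215 → s = 35.4215

35.4215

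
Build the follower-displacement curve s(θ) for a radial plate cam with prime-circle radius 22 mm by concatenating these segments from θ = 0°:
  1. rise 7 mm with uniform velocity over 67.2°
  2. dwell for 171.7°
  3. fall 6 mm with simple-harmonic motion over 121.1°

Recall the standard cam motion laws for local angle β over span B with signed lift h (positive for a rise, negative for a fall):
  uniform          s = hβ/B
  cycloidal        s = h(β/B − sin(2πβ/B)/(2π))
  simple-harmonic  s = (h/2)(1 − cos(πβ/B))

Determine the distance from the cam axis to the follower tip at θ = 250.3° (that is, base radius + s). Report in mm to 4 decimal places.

seg 1 [0°–67.2°] uniform, h=7: full span → s += 7 → s = 7.0000
seg 2 [67.2°–238.9°] dwell: s stays 7.0000
seg 3 [238.9°–360°] simple-harmonic, h=-6: θ=250.3° here. β=11.4, B=121.1. -6/2·(1 − cos(π·0.0941)) = -0.1302 → s = 6.8698
radial distance = base radius + s = 22 + 6.8698 = 28.8698

28.8698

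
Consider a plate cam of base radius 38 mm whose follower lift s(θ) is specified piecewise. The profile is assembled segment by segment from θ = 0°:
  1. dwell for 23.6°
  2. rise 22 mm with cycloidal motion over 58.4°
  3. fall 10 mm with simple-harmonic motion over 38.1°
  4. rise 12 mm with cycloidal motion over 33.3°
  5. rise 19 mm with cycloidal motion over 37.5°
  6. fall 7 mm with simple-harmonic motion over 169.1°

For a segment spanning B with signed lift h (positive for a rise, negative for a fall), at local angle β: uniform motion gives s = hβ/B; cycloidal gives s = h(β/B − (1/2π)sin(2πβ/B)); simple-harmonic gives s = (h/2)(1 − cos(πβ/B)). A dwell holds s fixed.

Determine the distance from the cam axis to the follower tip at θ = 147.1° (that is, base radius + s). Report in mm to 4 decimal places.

seg 1 [0°–23.6°] dwell: s stays 0.0000
seg 2 [23.6°–82°] cycloidal, h=22: full span → s += 22 → s = 22.0000
seg 3 [82°–120.1°] simple-harmonic, h=-10: full span → s += -10 → s = 12.0000
seg 4 [120.1°–153.4°] cycloidal, h=12: θ=147.1° here. β=27, B=33.3. 12·(0.8108 − sin(2π·0.8108)/(2π)) = 11.5019 → s = 23.5019
radial distance = base radius + s = 38 + 23.5019 = 61.5019

61.5019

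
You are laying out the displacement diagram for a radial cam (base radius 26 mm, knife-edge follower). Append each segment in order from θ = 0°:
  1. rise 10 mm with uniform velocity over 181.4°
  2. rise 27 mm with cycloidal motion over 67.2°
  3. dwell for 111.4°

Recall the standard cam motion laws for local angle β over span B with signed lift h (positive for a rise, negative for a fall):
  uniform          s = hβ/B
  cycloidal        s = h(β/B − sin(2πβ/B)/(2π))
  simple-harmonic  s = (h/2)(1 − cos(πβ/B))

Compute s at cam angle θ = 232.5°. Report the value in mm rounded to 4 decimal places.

seg 1 [0°–181.4°] uniform, h=10: full span → s += 10 → s = 10.0000
seg 2 [181.4°–248.6°] cycloidal, h=27: θ=232.5° here. β=51.1, B=67.2. 27·(0.7604 − sin(2π·0.7604)/(2π)) = 24.8192 → s = 34.8192

34.8192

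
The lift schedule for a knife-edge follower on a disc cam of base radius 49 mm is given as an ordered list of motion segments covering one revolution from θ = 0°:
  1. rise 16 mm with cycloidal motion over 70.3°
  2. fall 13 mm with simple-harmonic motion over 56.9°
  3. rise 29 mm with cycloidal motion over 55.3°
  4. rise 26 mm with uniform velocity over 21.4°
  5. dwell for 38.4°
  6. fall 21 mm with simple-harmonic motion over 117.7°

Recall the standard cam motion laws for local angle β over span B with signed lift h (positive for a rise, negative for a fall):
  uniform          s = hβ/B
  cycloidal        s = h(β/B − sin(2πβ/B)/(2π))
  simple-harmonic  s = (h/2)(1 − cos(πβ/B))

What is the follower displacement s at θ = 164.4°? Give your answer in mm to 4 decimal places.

seg 1 [0°–70.3°] cycloidal, h=16: full span → s += 16 → s = 16.0000
seg 2 [70.3°–127.2°] simple-harmonic, h=-13: full span → s += -13 → s = 3.0000
seg 3 [127.2°–182.5°] cycloidal, h=29: θ=164.4° here. β=37.2, B=55.3. 29·(0.6727 − sin(2π·0.6727)/(2π)) = 23.5898 → s = 26.5898

26.5898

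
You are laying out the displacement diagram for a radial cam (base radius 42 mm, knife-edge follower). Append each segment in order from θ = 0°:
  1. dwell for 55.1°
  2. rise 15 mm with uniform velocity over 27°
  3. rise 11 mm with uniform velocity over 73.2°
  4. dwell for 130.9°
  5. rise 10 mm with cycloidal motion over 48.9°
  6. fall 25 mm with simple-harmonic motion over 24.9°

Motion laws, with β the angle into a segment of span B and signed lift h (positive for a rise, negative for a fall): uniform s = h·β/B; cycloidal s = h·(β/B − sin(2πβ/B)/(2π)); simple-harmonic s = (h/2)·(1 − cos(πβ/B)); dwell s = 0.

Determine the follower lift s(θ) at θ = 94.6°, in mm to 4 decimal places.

seg 1 [0°–55.1°] dwell: s stays 0.0000
seg 2 [55.1°–82.1°] uniform, h=15: full span → s += 15 → s = 15.0000
seg 3 [82.1°–155.3°] uniform, h=11: θ=94.6° here. β=12.5, B=73.2. 11·12.5/73.2 = 1.8784 → s = 16.8784

16.8784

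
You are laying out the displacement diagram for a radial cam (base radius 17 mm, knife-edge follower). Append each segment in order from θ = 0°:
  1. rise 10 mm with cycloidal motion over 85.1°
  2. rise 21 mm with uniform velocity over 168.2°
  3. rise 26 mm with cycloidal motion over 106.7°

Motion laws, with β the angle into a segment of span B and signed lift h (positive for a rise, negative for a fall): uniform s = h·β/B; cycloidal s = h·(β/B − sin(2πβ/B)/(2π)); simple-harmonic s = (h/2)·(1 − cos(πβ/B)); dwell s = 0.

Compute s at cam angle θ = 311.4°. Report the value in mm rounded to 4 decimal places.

seg 1 [0°–85.1°] cycloidal, h=10: full span → s += 10 → s = 10.0000
seg 2 [85.1°–253.3°] uniform, h=21: full span → s += 21 → s = 31.0000
seg 3 [253.3°–360°] cycloidal, h=26: θ=311.4° here. β=58.1, B=106.7. 26·(0.5445 − sin(2π·0.5445)/(2π)) = 15.2999 → s = 46.2999

46.2999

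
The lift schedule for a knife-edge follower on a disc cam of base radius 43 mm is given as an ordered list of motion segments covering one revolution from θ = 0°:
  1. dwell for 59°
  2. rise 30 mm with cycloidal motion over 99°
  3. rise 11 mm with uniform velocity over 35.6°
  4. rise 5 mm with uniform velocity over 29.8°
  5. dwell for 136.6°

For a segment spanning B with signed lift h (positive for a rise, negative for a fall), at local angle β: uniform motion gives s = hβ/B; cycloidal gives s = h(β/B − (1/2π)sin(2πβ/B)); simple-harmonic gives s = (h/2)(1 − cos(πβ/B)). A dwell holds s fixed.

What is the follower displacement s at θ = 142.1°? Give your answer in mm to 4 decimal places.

seg 1 [0°–59°] dwell: s stays 0.0000
seg 2 [59°–158°] cycloidal, h=30: θ=142.1° here. β=83.1, B=99. 30·(0.8394 − sin(2π·0.8394)/(2π)) = 29.2229 → s = 29.2229

29.2229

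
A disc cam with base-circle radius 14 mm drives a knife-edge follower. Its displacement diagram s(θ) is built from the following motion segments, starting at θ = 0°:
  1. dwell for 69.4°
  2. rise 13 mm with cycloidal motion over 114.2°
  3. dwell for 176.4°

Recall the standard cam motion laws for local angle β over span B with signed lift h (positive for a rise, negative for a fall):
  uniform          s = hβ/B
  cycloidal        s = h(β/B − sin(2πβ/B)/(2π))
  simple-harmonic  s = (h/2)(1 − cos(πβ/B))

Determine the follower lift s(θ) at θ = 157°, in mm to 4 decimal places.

seg 1 [0°–69.4°] dwell: s stays 0.0000
seg 2 [69.4°–183.6°] cycloidal, h=13: θ=157° here. β=87.6, B=114.2. 13·(0.7671 − sin(2π·0.7671)/(2π)) = 12.0291 → s = 12.0291

12.0291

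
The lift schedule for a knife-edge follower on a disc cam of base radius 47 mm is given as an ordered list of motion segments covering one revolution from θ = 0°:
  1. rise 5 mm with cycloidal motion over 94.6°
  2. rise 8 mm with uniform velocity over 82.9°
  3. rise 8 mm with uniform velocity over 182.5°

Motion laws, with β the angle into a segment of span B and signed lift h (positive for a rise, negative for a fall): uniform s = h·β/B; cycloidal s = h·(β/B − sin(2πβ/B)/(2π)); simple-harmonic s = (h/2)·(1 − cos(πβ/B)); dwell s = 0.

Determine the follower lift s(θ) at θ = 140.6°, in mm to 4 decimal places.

seg 1 [0°–94.6°] cycloidal, h=5: full span → s += 5 → s = 5.0000
seg 2 [94.6°–177.5°] uniform, h=8: θ=140.6° here. β=46, B=82.9. 8·46/82.9 = 4.4391 → s = 9.4391

9.4391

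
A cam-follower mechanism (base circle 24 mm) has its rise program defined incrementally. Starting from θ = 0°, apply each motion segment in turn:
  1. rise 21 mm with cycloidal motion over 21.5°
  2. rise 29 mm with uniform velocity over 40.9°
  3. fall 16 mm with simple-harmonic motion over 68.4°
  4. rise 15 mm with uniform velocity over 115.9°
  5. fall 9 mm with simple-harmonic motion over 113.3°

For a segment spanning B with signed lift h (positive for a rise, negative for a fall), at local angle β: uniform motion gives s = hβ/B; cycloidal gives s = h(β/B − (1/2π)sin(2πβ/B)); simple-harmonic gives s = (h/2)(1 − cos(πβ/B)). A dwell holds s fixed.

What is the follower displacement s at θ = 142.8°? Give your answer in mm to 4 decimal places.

seg 1 [0°–21.5°] cycloidal, h=21: full span → s += 21 → s = 21.0000
seg 2 [21.5°–62.4°] uniform, h=29: full span → s += 29 → s = 50.0000
seg 3 [62.4°–130.8°] simple-harmonic, h=-16: full span → s += -16 → s = 34.0000
seg 4 [130.8°–246.7°] uniform, h=15: θ=142.8° here. β=12, B=115.9. 15·12/115.9 = 1.5531 → s = 35.5531

35.5531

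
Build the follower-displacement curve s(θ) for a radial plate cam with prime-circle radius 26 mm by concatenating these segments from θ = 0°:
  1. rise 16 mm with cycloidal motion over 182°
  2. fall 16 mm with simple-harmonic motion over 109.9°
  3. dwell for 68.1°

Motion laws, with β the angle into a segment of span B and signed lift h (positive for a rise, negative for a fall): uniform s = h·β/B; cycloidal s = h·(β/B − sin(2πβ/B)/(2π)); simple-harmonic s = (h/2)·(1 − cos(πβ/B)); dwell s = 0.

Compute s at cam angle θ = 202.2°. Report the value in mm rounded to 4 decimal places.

seg 1 [0°–182°] cycloidal, h=16: full span → s += 16 → s = 16.0000
seg 2 [182°–291.9°] simple-harmonic, h=-16: θ=202.2° here. β=20.2, B=109.9. -16/2·(1 − cos(π·0.1838)) = -1.2971 → s = 14.7029

14.7029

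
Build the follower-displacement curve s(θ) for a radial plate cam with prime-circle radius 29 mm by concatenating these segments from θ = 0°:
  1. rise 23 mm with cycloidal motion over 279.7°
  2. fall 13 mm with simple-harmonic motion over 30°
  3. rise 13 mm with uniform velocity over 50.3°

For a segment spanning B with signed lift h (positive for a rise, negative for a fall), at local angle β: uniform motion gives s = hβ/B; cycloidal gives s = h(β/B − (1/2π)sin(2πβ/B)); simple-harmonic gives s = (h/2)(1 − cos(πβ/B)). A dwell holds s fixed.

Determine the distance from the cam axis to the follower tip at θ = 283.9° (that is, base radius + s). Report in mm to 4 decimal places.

seg 1 [0°–279.7°] cycloidal, h=23: full span → s += 23 → s = 23.0000
seg 2 [279.7°–309.7°] simple-harmonic, h=-13: θ=283.9° here. β=4.2, B=30. -13/2·(1 − cos(π·0.1400)) = -0.6186 → s = 22.3814
radial distance = base radius + s = 29 + 22.3814 = 51.3814

51.3814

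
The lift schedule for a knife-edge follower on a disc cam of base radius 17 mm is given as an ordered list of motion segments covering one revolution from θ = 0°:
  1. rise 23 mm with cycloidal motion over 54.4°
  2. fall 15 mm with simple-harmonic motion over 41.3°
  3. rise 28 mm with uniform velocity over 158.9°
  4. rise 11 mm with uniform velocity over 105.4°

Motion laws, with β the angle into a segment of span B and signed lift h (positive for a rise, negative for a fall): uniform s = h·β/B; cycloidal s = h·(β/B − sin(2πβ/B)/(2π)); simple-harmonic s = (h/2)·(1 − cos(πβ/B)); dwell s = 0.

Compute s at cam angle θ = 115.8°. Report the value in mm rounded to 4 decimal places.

seg 1 [0°–54.4°] cycloidal, h=23: full span → s += 23 → s = 23.0000
seg 2 [54.4°–95.7°] simple-harmonic, h=-15: full span → s += -15 → s = 8.0000
seg 3 [95.7°–254.6°] uniform, h=28: θ=115.8° here. β=20.1, B=158.9. 28·20.1/158.9 = 3.5419 → s = 11.5419

11.5419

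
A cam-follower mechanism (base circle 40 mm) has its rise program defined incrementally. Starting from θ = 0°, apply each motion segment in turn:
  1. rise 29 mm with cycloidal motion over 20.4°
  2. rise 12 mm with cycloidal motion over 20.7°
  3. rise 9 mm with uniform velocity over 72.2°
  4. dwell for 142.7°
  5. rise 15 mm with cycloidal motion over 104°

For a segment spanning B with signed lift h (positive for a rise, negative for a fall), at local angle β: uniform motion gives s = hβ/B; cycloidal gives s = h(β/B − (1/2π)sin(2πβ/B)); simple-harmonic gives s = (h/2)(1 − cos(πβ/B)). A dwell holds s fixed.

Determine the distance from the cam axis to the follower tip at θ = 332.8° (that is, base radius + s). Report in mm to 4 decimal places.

seg 1 [0°–20.4°] cycloidal, h=29: full span → s += 29 → s = 29.0000
seg 2 [20.4°–41.1°] cycloidal, h=12: full span → s += 12 → s = 41.0000
seg 3 [41.1°–113.3°] uniform, h=9: full span → s += 9 → s = 50.0000
seg 4 [113.3°–256°] dwell: s stays 50.0000
seg 5 [256°–360°] cycloidal, h=15: θ=332.8° here. β=76.8, B=104. 15·(0.7385 − sin(2π·0.7385)/(2π)) = 13.4580 → s = 63.4580
radial distance = base radius + s = 40 + 63.4580 = 103.4580

103.4580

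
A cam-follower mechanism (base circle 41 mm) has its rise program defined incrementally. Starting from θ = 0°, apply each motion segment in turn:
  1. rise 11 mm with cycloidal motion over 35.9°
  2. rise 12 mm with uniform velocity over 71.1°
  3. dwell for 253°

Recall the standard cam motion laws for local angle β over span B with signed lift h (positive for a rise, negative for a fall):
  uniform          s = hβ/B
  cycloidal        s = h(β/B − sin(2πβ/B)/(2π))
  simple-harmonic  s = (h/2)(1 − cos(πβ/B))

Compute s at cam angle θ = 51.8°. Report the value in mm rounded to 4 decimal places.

seg 1 [0°–35.9°] cycloidal, h=11: full span → s += 11 → s = 11.0000
seg 2 [35.9°–107°] uniform, h=12: θ=51.8° here. β=15.9, B=71.1. 12·15.9/71.1 = 2.6835 → s = 13.6835

13.6835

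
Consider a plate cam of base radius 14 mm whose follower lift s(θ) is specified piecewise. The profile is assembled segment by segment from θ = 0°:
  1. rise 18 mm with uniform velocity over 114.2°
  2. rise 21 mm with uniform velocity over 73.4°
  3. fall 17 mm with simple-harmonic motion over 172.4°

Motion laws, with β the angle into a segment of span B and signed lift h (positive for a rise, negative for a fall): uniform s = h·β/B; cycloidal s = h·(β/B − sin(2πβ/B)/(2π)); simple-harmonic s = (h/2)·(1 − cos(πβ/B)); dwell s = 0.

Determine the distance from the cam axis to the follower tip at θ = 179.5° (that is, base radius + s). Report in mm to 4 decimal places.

seg 1 [0°–114.2°] uniform, h=18: full span → s += 18 → s = 18.0000
seg 2 [114.2°–187.6°] uniform, h=21: θ=179.5° here. β=65.3, B=73.4. 21·65.3/73.4 = 18.6826 → s = 36.6826
radial distance = base radius + s = 14 + 36.6826 = 50.6826

50.6826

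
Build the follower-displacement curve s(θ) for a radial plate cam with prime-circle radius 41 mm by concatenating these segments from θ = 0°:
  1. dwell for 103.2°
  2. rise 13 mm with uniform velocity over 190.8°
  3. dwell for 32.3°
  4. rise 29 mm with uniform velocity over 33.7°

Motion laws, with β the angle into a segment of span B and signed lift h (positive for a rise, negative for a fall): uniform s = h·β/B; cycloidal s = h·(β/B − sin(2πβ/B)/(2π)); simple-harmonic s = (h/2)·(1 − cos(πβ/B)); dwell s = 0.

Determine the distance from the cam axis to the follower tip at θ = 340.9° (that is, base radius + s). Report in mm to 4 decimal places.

seg 1 [0°–103.2°] dwell: s stays 0.0000
seg 2 [103.2°–294°] uniform, h=13: full span → s += 13 → s = 13.0000
seg 3 [294°–326.3°] dwell: s stays 13.0000
seg 4 [326.3°–360°] uniform, h=29: θ=340.9° here. β=14.6, B=33.7. 29·14.6/33.7 = 12.5638 → s = 25.5638
radial distance = base radius + s = 41 + 25.5638 = 66.5638

66.5638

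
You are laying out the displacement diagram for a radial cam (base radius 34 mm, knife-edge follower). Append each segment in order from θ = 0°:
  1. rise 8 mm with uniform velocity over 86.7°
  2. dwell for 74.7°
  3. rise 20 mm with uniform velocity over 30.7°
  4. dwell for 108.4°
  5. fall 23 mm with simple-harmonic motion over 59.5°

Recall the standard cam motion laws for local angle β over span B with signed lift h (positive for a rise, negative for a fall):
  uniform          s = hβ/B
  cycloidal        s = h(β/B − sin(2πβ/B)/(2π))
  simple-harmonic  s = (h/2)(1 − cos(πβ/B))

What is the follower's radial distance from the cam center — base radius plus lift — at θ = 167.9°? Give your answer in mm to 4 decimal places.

seg 1 [0°–86.7°] uniform, h=8: full span → s += 8 → s = 8.0000
seg 2 [86.7°–161.4°] dwell: s stays 8.0000
seg 3 [161.4°–192.1°] uniform, h=20: θ=167.9° here. β=6.5, B=30.7. 20·6.5/30.7 = 4.2345 → s = 12.2345
radial distance = base radius + s = 34 + 12.2345 = 46.2345

46.2345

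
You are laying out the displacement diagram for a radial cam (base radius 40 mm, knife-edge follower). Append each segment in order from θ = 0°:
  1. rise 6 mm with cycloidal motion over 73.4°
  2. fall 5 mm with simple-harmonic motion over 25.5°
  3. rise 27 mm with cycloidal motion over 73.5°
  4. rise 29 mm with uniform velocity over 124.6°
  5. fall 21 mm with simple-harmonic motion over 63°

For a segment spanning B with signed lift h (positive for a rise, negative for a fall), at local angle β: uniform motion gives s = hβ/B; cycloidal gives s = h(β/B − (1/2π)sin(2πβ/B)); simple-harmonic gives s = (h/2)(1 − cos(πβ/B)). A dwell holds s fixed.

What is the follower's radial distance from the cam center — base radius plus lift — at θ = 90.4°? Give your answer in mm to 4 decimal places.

seg 1 [0°–73.4°] cycloidal, h=6: full span → s += 6 → s = 6.0000
seg 2 [73.4°–98.9°] simple-harmonic, h=-5: θ=90.4° here. β=17, B=25.5. -5/2·(1 − cos(π·0.6667)) = -3.7500 → s = 2.2500
radial distance = base radius + s = 40 + 2.2500 = 42.2500

42.2500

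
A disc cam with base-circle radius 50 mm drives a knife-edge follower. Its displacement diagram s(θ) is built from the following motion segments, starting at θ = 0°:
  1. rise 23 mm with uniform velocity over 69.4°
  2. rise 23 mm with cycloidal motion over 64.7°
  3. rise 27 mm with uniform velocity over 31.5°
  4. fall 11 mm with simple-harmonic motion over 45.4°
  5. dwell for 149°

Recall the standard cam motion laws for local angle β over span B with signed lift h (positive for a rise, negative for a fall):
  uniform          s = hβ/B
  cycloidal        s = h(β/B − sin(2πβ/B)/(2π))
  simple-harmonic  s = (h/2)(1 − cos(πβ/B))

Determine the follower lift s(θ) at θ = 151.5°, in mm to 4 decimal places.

seg 1 [0°–69.4°] uniform, h=23: full span → s += 23 → s = 23.0000
seg 2 [69.4°–134.1°] cycloidal, h=23: full span → s += 23 → s = 46.0000
seg 3 [134.1°–165.6°] uniform, h=27: θ=151.5° here. β=17.4, B=31.5. 27·17.4/31.5 = 14.9143 → s = 60.9143

60.9143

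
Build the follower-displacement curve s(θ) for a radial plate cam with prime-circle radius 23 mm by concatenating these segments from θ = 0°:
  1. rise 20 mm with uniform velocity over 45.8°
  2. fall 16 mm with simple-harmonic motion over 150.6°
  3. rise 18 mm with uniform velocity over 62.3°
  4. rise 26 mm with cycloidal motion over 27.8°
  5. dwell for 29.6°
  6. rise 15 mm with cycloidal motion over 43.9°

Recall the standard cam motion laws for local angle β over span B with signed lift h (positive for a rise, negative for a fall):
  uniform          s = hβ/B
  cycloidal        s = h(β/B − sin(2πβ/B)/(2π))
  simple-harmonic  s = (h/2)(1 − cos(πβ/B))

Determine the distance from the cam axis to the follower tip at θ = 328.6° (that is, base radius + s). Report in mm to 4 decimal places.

seg 1 [0°–45.8°] uniform, h=20: full span → s += 20 → s = 20.0000
seg 2 [45.8°–196.4°] simple-harmonic, h=-16: full span → s += -16 → s = 4.0000
seg 3 [196.4°–258.7°] uniform, h=18: full span → s += 18 → s = 22.0000
seg 4 [258.7°–286.5°] cycloidal, h=26: full span → s += 26 → s = 48.0000
seg 5 [286.5°–316.1°] dwell: s stays 48.0000
seg 6 [316.1°–360°] cycloidal, h=15: θ=328.6° here. β=12.5, B=43.9. 15·(0.2847 − sin(2π·0.2847)/(2π)) = 1.9404 → s = 49.9404
radial distance = base radius + s = 23 + 49.9404 = 72.9404

72.9404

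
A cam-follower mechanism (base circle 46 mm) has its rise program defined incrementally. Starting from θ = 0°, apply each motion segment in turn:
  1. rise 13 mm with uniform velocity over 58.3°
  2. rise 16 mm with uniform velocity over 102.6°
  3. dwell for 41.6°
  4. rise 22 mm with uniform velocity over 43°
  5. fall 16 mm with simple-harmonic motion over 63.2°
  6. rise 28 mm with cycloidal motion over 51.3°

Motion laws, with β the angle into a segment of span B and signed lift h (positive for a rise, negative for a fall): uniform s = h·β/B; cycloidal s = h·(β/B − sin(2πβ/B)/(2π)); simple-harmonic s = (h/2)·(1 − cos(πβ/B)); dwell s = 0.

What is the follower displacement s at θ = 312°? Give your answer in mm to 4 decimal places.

seg 1 [0°–58.3°] uniform, h=13: full span → s += 13 → s = 13.0000
seg 2 [58.3°–160.9°] uniform, h=16: full span → s += 16 → s = 29.0000
seg 3 [160.9°–202.5°] dwell: s stays 29.0000
seg 4 [202.5°–245.5°] uniform, h=22: full span → s += 22 → s = 51.0000
seg 5 [245.5°–308.7°] simple-harmonic, h=-16: full span → s += -16 → s = 35.0000
seg 6 [308.7°–360°] cycloidal, h=28: θ=312° here. β=3.3, B=51.3. 28·(0.0643 − sin(2π·0.0643)/(2π)) = 0.0486 → s = 35.0486

35.0486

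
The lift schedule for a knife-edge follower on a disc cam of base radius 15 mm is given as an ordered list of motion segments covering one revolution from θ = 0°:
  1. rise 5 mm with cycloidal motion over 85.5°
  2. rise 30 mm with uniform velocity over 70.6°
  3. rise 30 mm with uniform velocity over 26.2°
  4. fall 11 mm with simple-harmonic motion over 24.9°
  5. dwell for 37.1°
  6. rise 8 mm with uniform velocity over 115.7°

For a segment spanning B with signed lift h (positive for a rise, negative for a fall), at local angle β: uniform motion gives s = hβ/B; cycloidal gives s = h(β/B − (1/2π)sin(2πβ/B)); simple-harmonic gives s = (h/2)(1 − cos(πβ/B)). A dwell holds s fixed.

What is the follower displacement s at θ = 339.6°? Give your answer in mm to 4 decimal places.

seg 1 [0°–85.5°] cycloidal, h=5: full span → s += 5 → s = 5.0000
seg 2 [85.5°–156.1°] uniform, h=30: full span → s += 30 → s = 35.0000
seg 3 [156.1°–182.3°] uniform, h=30: full span → s += 30 → s = 65.0000
seg 4 [182.3°–207.2°] simple-harmonic, h=-11: full span → s += -11 → s = 54.0000
seg 5 [207.2°–244.3°] dwell: s stays 54.0000
seg 6 [244.3°–360°] uniform, h=8: θ=339.6° here. β=95.3, B=115.7. 8·95.3/115.7 = 6.5895 → s = 60.5895

60.5895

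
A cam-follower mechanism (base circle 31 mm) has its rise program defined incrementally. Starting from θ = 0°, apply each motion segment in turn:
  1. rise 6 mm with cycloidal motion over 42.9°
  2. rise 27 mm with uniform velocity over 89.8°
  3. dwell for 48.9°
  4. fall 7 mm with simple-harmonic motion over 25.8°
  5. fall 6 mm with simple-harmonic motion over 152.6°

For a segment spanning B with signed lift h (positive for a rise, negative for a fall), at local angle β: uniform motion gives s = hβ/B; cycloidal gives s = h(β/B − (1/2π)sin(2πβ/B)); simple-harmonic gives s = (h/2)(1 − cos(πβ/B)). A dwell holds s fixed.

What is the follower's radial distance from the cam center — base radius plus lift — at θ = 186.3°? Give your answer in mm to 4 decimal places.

seg 1 [0°–42.9°] cycloidal, h=6: full span → s += 6 → s = 6.0000
seg 2 [42.9°–132.7°] uniform, h=27: full span → s += 27 → s = 33.0000
seg 3 [132.7°–181.6°] dwell: s stays 33.0000
seg 4 [181.6°–207.4°] simple-harmonic, h=-7: θ=186.3° here. β=4.7, B=25.8. -7/2·(1 − cos(π·0.1822)) = -0.5577 → s = 32.4423
radial distance = base radius + s = 31 + 32.4423 = 63.4423

63.4423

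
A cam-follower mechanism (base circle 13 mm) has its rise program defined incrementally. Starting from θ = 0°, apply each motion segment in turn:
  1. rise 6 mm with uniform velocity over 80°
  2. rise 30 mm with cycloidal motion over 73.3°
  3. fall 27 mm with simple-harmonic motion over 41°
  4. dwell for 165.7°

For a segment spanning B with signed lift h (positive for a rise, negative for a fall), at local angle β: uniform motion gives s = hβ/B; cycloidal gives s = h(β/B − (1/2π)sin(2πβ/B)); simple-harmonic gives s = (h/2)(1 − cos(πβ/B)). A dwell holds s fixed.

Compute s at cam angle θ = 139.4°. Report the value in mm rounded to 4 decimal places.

seg 1 [0°–80°] uniform, h=6: full span → s += 6 → s = 6.0000
seg 2 [80°–153.3°] cycloidal, h=30: θ=139.4° here. β=59.4, B=73.3. 30·(0.8104 − sin(2π·0.8104)/(2π)) = 28.7463 → s = 34.7463

34.7463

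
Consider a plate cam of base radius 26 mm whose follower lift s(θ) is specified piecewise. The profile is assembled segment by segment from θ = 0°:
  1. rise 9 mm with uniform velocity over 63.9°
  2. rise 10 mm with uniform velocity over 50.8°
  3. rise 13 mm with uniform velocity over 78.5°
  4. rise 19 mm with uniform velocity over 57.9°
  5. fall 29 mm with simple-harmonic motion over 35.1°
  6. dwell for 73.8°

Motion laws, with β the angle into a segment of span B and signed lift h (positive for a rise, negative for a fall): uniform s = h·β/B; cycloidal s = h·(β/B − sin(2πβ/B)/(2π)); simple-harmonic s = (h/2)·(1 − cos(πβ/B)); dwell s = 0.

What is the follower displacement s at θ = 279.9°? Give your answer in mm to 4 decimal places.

seg 1 [0°–63.9°] uniform, h=9: full span → s += 9 → s = 9.0000
seg 2 [63.9°–114.7°] uniform, h=10: full span → s += 10 → s = 19.0000
seg 3 [114.7°–193.2°] uniform, h=13: full span → s += 13 → s = 32.0000
seg 4 [193.2°–251.1°] uniform, h=19: full span → s += 19 → s = 51.0000
seg 5 [251.1°–286.2°] simple-harmonic, h=-29: θ=279.9° here. β=28.8, B=35.1. -29/2·(1 − cos(π·0.8205)) = -26.7553 → s = 24.2447

24.2447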